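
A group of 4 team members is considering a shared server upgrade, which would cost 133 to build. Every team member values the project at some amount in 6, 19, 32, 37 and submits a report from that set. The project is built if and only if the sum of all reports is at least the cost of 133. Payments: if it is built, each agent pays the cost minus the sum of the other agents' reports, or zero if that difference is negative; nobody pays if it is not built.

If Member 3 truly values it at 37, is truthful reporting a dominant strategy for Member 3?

Yes

Check each profile of the others' reports and compare truth against every alternative report.
Others report (37, 37, 37): truth gives 15, best alternative gives 15.
Others report (32, 37, 37): truth gives 10, best alternative gives 10.
Others report (37, 32, 37): truth gives 10, best alternative gives 10.
Others report (37, 37, 32): truth gives 10, best alternative gives 10.
Others report (32, 32, 37): truth gives 5, best alternative gives 5.
Others report (32, 37, 32): truth gives 5, best alternative gives 5.
(Remaining 58 profiles checked similarly; truth is weakly best in each.)
In every case the truthful report is at least as good as any alternative, so it is a dominant strategy.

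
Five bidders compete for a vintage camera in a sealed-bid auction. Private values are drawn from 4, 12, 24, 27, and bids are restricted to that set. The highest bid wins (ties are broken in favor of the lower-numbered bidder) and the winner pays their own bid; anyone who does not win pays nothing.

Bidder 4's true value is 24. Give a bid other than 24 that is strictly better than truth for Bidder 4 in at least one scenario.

12

Suppose Bidder 1 bids 4, Bidder 2 bids 4, Bidder 3 bids 4 and Bidder 5 bids 4.
Bid 24: wins, pays 24, utility 24 - 24 = 0.
Bid 12: wins, pays 12, utility 24 - 12 = 12.
So bidding 12 beats truth here (12 > 0).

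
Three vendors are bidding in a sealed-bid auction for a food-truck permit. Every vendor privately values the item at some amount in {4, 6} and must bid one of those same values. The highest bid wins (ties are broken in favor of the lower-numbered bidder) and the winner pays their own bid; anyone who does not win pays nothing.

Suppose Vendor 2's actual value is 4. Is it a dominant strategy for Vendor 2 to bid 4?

Yes

Check each profile of the others' bids and compare truth against every alternative bid.
Others bid (4, 4): truth gives 0, best alternative gives -2.
Others bid (4, 6): truth gives 0, best alternative gives -2.
Others bid (6, 4): truth gives 0, best alternative gives 0.
Others bid (6, 6): truth gives 0, best alternative gives 0.
In every case the truthful bid is at least as good as any alternative, so it is a dominant strategy.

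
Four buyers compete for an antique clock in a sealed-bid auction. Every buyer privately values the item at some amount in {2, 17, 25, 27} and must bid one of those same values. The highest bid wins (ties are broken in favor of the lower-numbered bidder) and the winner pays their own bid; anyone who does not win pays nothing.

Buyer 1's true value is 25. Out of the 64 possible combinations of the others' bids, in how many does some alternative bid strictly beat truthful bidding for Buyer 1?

Others bid (2, 2, 2): truth gives 0; bid 2 gives 23 > 0. Violating.
Others bid (2, 2, 17): truth gives 0; bid 17 gives 8 > 0. Violating.
Others bid (2, 17, 2): truth gives 0; bid 17 gives 8 > 0. Violating.
Others bid (2, 17, 17): truth gives 0; bid 17 gives 8 > 0. Violating.
Others bid (2, 2, 25): truth gives 0; no alternative beats it.
Others bid (2, 2, 27): truth gives 0; no alternative beats it.
(Checking all 64 profiles: 8 have a profitable deviation, 56 do not.)

8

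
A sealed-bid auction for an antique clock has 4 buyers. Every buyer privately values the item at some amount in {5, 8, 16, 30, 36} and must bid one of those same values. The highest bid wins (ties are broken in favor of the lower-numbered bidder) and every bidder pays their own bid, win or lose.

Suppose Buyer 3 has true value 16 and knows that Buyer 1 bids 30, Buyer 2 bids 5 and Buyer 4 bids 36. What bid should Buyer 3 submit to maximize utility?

Bid 5: loses but pays 5, utility -5.
Bid 8: loses but pays 8, utility -8.
Bid 16: loses but pays 16, utility -16.
Bid 30: loses but pays 30, utility -30.
Bid 36: wins, pays 36, utility 16 - 36 = -20.
The best choice is 5 with utility -5.

5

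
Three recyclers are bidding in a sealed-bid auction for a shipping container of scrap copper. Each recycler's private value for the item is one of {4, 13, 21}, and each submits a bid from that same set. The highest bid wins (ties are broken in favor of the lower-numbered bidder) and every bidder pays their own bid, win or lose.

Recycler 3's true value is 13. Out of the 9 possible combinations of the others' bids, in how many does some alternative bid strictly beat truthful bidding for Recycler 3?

8

Others bid (4, 13): truth gives -13; bid 4 gives -4 > -13. Violating.
Others bid (4, 21): truth gives -13; bid 4 gives -4 > -13. Violating.
Others bid (13, 4): truth gives -13; bid 4 gives -4 > -13. Violating.
Others bid (13, 13): truth gives -13; bid 4 gives -4 > -13. Violating.
Others bid (4, 4): truth gives 0; no alternative beats it.
(Checking all 9 profiles: 8 have a profitable deviation, 1 does not.)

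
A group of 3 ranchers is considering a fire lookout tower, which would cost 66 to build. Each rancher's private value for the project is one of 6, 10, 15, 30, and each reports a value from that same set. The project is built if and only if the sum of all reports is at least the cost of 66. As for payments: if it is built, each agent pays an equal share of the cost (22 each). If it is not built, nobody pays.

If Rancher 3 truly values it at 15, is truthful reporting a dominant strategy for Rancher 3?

Check each profile of the others' reports and compare truth against every alternative report.
Others report (30, 30): truth gives -7, best alternative gives -7.
Others report (6, 6): truth gives 0, best alternative gives 0.
Others report (6, 10): truth gives 0, best alternative gives 0.
Others report (6, 15): truth gives 0, best alternative gives 0.
Others report (6, 30): truth gives 0, best alternative gives 0.
Others report (10, 6): truth gives 0, best alternative gives 0.
(Remaining 10 profiles checked similarly; truth is weakly best in each.)
In every case the truthful report is at least as good as any alternative, so it is a dominant strategy.

Yes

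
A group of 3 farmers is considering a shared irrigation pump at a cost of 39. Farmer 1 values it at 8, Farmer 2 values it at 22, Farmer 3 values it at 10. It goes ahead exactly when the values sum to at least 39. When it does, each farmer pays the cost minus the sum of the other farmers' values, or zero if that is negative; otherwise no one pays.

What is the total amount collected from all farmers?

37

Total value 40 ≥ cost 39, so it is built.
Farmer 1: others sum to 32; max(0, 39 - 32) = 7.
Farmer 2: others sum to 18; max(0, 39 - 18) = 21.
Farmer 3: others sum to 30; max(0, 39 - 30) = 9.
Total collected = 7 + 21 + 9 = 37.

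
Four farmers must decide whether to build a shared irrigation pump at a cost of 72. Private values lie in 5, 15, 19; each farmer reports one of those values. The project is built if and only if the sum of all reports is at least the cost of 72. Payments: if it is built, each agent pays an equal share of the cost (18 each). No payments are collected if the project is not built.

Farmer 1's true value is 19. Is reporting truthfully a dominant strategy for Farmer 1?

Yes

Check each profile of the others' reports and compare truth against every alternative report.
Others report (15, 19, 19): truth gives 1, best alternative gives 0.
Others report (19, 15, 19): truth gives 1, best alternative gives 0.
Others report (19, 19, 15): truth gives 1, best alternative gives 0.
Others report (19, 19, 19): truth gives 1, best alternative gives 1.
Others report (5, 5, 5): truth gives 0, best alternative gives 0.
Others report (5, 5, 15): truth gives 0, best alternative gives 0.
(Remaining 21 profiles checked similarly; truth is weakly best in each.)
In every case the truthful report is at least as good as any alternative, so it is a dominant strategy.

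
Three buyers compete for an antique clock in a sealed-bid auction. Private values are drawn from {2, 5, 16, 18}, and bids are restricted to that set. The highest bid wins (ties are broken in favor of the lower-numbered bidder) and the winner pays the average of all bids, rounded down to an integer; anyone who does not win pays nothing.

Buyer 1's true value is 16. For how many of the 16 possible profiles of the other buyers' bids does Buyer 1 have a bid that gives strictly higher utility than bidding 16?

Others bid (2, 2): truth gives 10; bid 2 gives 14 > 10. Violating.
Others bid (2, 5): truth gives 9; bid 5 gives 12 > 9. Violating.
Others bid (2, 18): truth gives 0; bid 18 gives 4 > 0. Violating.
Others bid (5, 2): truth gives 9; bid 5 gives 12 > 9. Violating.
Others bid (2, 16): truth gives 5; no alternative beats it.
Others bid (5, 16): truth gives 4; no alternative beats it.
(Checking all 16 profiles: 8 have a profitable deviation, 8 do not.)

8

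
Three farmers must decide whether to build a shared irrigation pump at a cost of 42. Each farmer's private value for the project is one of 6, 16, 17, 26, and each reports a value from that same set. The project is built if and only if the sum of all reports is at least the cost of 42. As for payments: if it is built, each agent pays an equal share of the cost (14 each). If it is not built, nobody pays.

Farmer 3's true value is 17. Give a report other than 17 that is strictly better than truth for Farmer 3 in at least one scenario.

26

Suppose Farmer 1 reports 6 and Farmer 2 reports 16.
Report 17: project not built, utility 0.
Report 26: project built, pays 14, utility 17 - 14 = 3.
So reporting 26 beats truth here (3 > 0).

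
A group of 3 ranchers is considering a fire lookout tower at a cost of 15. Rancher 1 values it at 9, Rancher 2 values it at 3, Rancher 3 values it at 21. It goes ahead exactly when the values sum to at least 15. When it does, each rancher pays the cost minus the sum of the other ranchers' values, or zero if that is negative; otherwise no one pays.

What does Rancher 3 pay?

3

Total value 33 ≥ cost 15, so the project is built.
The other ranchers' values sum to 12.
Cost minus that sum is 15 - 12 = 3.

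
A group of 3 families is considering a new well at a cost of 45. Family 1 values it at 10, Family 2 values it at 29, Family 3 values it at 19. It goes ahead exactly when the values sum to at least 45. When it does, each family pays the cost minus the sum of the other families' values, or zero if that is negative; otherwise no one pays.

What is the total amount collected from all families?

22

Total value 58 ≥ cost 45, so it is built.
Family 1: others sum to 48; max(0, 45 - 48) = 0.
Family 2: others sum to 29; max(0, 45 - 29) = 16.
Family 3: others sum to 39; max(0, 45 - 39) = 6.
Total collected = 0 + 16 + 6 = 22.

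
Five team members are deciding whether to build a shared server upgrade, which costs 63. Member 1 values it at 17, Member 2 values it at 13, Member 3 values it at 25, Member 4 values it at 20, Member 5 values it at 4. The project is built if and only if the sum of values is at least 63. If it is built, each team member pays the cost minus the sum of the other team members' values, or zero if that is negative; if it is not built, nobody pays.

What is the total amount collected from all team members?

14

Total value 79 ≥ cost 63, so it is built.
Member 1: others sum to 62; max(0, 63 - 62) = 1.
Member 2: others sum to 66; max(0, 63 - 66) = 0.
Member 3: others sum to 54; max(0, 63 - 54) = 9.
Member 4: others sum to 59; max(0, 63 - 59) = 4.
Member 5: others sum to 75; max(0, 63 - 75) = 0.
Total collected = 1 + 0 + 9 + 4 + 0 = 14.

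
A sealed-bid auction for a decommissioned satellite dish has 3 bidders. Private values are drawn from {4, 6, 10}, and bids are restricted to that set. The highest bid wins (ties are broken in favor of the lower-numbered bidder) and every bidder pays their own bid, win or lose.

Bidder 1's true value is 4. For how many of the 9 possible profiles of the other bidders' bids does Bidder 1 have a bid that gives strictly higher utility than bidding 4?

3

Others bid (4, 6): truth gives -4; bid 6 gives -2 > -4. Violating.
Others bid (6, 4): truth gives -4; bid 6 gives -2 > -4. Violating.
Others bid (6, 6): truth gives -4; bid 6 gives -2 > -4. Violating.
Others bid (4, 4): truth gives 0; no alternative beats it.
Others bid (4, 10): truth gives -4; no alternative beats it.
(Checking all 9 profiles: 3 have a profitable deviation, 6 do not.)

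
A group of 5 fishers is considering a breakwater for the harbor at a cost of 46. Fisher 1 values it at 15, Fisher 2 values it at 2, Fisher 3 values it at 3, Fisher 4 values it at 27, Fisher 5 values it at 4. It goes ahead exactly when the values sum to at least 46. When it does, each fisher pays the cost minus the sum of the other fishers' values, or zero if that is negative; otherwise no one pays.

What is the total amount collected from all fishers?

32

Total value 51 ≥ cost 46, so it is built.
Fisher 1: others sum to 36; max(0, 46 - 36) = 10.
Fisher 2: others sum to 49; max(0, 46 - 49) = 0.
Fisher 3: others sum to 48; max(0, 46 - 48) = 0.
Fisher 4: others sum to 24; max(0, 46 - 24) = 22.
Fisher 5: others sum to 47; max(0, 46 - 47) = 0.
Total collected = 10 + 0 + 0 + 22 + 0 = 32.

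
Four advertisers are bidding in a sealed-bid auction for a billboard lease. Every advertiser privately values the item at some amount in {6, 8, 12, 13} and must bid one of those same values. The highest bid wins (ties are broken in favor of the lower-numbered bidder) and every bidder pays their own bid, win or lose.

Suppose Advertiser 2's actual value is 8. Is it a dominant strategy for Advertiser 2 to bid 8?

Consider the case where Advertiser 1 bids 6, Advertiser 3 bids 6 and Advertiser 4 bids 12.
Truthful bid 8: loses but pays 8, utility -8.
Bid 6 instead: loses but pays 6, utility -6.
Since -6 > -8, bidding 6 is strictly better here, so truthful bidding is not dominant.

No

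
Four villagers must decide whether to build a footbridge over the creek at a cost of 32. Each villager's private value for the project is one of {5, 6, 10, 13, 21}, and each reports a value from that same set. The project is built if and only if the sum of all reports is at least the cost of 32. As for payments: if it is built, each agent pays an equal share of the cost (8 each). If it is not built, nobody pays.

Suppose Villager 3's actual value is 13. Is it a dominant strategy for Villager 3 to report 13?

No

Consider the case where Villager 1 reports 5, Villager 2 reports 5 and Villager 4 reports 5.
Truthful report 13: project not built, utility 0.
Report 21 instead: project built, pays 8, utility 13 - 8 = 5.
Since 5 > 0, reporting 21 is strictly better here, so truthful reporting is not dominant.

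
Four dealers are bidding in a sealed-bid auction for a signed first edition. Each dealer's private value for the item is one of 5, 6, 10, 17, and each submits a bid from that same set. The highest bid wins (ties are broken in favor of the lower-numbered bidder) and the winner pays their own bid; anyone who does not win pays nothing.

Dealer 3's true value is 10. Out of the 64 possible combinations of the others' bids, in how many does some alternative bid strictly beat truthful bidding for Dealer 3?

2

Others bid (5, 5, 5): truth gives 0; bid 6 gives 4 > 0. Violating.
Others bid (5, 5, 6): truth gives 0; bid 6 gives 4 > 0. Violating.
Others bid (5, 5, 10): truth gives 0; no alternative beats it.
Others bid (5, 5, 17): truth gives 0; no alternative beats it.
(Checking all 64 profiles: 2 have a profitable deviation, 62 do not.)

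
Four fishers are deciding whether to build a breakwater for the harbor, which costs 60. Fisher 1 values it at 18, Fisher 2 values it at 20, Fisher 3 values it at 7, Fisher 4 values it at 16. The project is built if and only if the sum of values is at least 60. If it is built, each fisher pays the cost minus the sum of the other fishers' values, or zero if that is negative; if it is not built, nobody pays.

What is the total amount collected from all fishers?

Total value 61 ≥ cost 60, so it is built.
Fisher 1: others sum to 43; max(0, 60 - 43) = 17.
Fisher 2: others sum to 41; max(0, 60 - 41) = 19.
Fisher 3: others sum to 54; max(0, 60 - 54) = 6.
Fisher 4: others sum to 45; max(0, 60 - 45) = 15.
Total collected = 17 + 19 + 6 + 15 = 57.

57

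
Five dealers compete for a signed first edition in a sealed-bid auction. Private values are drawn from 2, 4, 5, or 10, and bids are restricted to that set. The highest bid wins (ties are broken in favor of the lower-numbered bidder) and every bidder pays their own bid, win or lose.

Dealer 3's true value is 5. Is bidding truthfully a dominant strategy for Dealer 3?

No

Consider the case where Dealer 1 bids 2, Dealer 2 bids 2, Dealer 4 bids 2 and Dealer 5 bids 2.
Truthful bid 5: wins, pays 5, utility 5 - 5 = 0.
Bid 4 instead: wins, pays 4, utility 5 - 4 = 1.
Since 1 > 0, bidding 4 is strictly better here, so truthful bidding is not dominant.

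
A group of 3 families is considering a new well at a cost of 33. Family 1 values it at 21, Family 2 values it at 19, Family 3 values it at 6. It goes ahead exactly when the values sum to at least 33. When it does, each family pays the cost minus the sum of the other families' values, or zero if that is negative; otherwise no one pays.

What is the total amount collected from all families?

Total value 46 ≥ cost 33, so it is built.
Family 1: others sum to 25; max(0, 33 - 25) = 8.
Family 2: others sum to 27; max(0, 33 - 27) = 6.
Family 3: others sum to 40; max(0, 33 - 40) = 0.
Total collected = 8 + 6 + 0 = 14.

14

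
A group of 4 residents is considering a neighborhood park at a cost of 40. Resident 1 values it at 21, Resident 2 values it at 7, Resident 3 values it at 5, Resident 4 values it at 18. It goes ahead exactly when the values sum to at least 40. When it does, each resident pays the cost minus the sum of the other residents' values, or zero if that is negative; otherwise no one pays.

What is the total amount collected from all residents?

Total value 51 ≥ cost 40, so it is built.
Resident 1: others sum to 30; max(0, 40 - 30) = 10.
Resident 2: others sum to 44; max(0, 40 - 44) = 0.
Resident 3: others sum to 46; max(0, 40 - 46) = 0.
Resident 4: others sum to 33; max(0, 40 - 33) = 7.
Total collected = 10 + 0 + 0 + 7 = 17.

17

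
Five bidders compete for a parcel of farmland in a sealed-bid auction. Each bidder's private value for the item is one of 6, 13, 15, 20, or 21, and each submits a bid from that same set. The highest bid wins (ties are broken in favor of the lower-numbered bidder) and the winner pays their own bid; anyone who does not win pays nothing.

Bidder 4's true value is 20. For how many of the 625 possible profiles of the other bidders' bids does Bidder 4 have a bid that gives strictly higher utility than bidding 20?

24

Others bid (6, 6, 6, 6): truth gives 0; bid 13 gives 7 > 0. Violating.
Others bid (6, 6, 6, 13): truth gives 0; bid 13 gives 7 > 0. Violating.
Others bid (6, 6, 6, 15): truth gives 0; bid 15 gives 5 > 0. Violating.
Others bid (6, 6, 13, 6): truth gives 0; bid 15 gives 5 > 0. Violating.
Others bid (6, 6, 6, 20): truth gives 0; no alternative beats it.
Others bid (6, 6, 6, 21): truth gives 0; no alternative beats it.
(Checking all 625 profiles: 24 have a profitable deviation, 601 do not.)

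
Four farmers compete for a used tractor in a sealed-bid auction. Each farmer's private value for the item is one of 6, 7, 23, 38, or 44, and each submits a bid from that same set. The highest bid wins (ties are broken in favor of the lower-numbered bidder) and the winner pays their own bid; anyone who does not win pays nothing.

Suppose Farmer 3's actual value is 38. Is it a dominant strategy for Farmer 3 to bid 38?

Consider the case where Farmer 1 bids 6, Farmer 2 bids 6 and Farmer 4 bids 6.
Truthful bid 38: wins, pays 38, utility 38 - 38 = 0.
Bid 7 instead: wins, pays 7, utility 38 - 7 = 31.
Since 31 > 0, bidding 7 is strictly better here, so truthful bidding is not dominant.

No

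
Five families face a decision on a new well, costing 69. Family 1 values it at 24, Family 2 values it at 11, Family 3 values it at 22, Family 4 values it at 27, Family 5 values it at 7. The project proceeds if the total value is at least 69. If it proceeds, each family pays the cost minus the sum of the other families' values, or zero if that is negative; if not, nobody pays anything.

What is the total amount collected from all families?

Total value 91 ≥ cost 69, so it is built.
Family 1: others sum to 67; max(0, 69 - 67) = 2.
Family 2: others sum to 80; max(0, 69 - 80) = 0.
Family 3: others sum to 69; max(0, 69 - 69) = 0.
Family 4: others sum to 64; max(0, 69 - 64) = 5.
Family 5: others sum to 84; max(0, 69 - 84) = 0.
Total collected = 2 + 0 + 0 + 5 + 0 = 7.

7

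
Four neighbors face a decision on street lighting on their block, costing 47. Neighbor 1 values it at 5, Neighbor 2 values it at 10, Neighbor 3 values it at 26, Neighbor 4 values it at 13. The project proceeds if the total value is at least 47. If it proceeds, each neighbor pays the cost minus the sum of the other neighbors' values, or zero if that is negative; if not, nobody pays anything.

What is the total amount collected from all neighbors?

28

Total value 54 ≥ cost 47, so it is built.
Neighbor 1: others sum to 49; max(0, 47 - 49) = 0.
Neighbor 2: others sum to 44; max(0, 47 - 44) = 3.
Neighbor 3: others sum to 28; max(0, 47 - 28) = 19.
Neighbor 4: others sum to 41; max(0, 47 - 41) = 6.
Total collected = 0 + 3 + 19 + 6 = 28.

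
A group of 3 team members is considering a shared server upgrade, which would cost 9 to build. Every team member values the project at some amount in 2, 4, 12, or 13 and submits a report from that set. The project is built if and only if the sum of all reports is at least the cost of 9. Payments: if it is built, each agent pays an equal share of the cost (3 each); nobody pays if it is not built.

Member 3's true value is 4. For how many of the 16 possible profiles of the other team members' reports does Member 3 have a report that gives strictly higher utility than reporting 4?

Others report (2, 2): truth gives 0; report 12 gives 1 > 0. Violating.
Others report (2, 4): truth gives 1; no alternative beats it.
Others report (2, 12): truth gives 1; no alternative beats it.
(Checking all 16 profiles: 1 has a profitable deviation, 15 do not.)

1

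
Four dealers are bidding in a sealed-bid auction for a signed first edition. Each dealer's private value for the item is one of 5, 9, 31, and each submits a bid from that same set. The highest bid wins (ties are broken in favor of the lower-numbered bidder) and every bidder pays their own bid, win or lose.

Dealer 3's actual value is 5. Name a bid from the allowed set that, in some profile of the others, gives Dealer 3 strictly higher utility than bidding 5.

9

Suppose Dealer 1 bids 5, Dealer 2 bids 5 and Dealer 4 bids 5.
Bid 5: loses but pays 5, utility -5.
Bid 9: wins, pays 9, utility 5 - 9 = -4.
So bidding 9 beats truth here (-4 > -5).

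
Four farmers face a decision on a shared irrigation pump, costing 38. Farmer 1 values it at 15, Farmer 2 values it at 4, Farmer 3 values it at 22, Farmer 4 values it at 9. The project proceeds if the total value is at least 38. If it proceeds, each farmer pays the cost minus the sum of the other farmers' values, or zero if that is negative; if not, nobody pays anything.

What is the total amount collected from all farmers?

Total value 50 ≥ cost 38, so it is built.
Farmer 1: others sum to 35; max(0, 38 - 35) = 3.
Farmer 2: others sum to 46; max(0, 38 - 46) = 0.
Farmer 3: others sum to 28; max(0, 38 - 28) = 10.
Farmer 4: others sum to 41; max(0, 38 - 41) = 0.
Total collected = 3 + 0 + 10 + 0 = 13.

13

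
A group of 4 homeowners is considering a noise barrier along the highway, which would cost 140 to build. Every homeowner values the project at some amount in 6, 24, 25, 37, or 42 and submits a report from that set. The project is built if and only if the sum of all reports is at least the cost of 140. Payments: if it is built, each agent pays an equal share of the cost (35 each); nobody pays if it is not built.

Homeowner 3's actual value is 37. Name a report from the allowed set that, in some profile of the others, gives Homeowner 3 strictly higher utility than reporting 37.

42

Suppose Homeowner 1 reports 24, Homeowner 2 reports 37 and Homeowner 4 reports 37.
Report 37: project not built, utility 0.
Report 42: project built, pays 35, utility 37 - 35 = 2.
So reporting 42 beats truth here (2 > 0).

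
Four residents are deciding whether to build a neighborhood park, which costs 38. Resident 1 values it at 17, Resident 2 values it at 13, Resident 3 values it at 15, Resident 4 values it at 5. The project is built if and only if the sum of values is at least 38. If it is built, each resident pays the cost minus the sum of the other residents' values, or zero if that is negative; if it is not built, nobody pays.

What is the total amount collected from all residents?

Total value 50 ≥ cost 38, so it is built.
Resident 1: others sum to 33; max(0, 38 - 33) = 5.
Resident 2: others sum to 37; max(0, 38 - 37) = 1.
Resident 3: others sum to 35; max(0, 38 - 35) = 3.
Resident 4: others sum to 45; max(0, 38 - 45) = 0.
Total collected = 5 + 1 + 3 + 0 = 9.

9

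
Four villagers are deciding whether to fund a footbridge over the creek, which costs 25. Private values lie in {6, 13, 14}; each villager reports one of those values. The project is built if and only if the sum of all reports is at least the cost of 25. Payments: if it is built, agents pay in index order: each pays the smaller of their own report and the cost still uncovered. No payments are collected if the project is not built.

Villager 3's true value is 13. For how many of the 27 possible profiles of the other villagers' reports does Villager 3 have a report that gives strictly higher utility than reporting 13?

Others report (6, 6, 13): truth gives 0; report 6 gives 7 > 0. Violating.
Others report (6, 6, 14): truth gives 0; report 6 gives 7 > 0. Violating.
Others report (6, 6, 6): truth gives 0; no alternative beats it.
Others report (6, 13, 6): truth gives 7; no alternative beats it.
(Checking all 27 profiles: 2 have a profitable deviation, 25 do not.)

2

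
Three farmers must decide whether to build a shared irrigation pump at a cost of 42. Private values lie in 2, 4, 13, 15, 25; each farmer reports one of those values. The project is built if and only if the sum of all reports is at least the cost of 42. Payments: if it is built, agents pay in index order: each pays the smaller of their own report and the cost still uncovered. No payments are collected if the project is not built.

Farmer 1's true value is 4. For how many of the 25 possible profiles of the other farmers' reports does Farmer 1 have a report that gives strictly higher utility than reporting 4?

3

Others report (15, 25): truth gives 0; report 2 gives 2 > 0. Violating.
Others report (25, 15): truth gives 0; report 2 gives 2 > 0. Violating.
Others report (25, 25): truth gives 0; report 2 gives 2 > 0. Violating.
Others report (2, 2): truth gives 0; no alternative beats it.
Others report (2, 4): truth gives 0; no alternative beats it.
(Checking all 25 profiles: 3 have a profitable deviation, 22 do not.)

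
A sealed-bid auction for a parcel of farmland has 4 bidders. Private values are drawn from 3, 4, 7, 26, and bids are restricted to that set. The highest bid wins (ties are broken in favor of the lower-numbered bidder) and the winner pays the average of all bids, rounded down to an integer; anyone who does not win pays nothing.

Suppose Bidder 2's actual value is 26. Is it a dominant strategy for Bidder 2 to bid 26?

Consider the case where Bidder 1 bids 3, Bidder 3 bids 3 and Bidder 4 bids 3.
Truthful bid 26: wins, pays 8, utility 26 - 8 = 18.
Bid 4 instead: wins, pays 3, utility 26 - 3 = 23.
Since 23 > 18, bidding 4 is strictly better here, so truthful bidding is not dominant.

No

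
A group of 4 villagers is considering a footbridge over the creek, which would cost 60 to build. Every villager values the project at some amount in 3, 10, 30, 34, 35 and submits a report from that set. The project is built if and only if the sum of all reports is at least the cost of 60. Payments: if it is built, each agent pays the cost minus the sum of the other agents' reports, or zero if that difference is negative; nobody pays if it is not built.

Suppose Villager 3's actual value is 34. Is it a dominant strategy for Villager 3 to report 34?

Check each profile of the others' reports and compare truth against every alternative report.
Others report (3, 30, 30): truth gives 34, best alternative gives 34.
Others report (3, 30, 34): truth gives 34, best alternative gives 34.
Others report (3, 30, 35): truth gives 34, best alternative gives 34.
Others report (3, 34, 30): truth gives 34, best alternative gives 34.
Others report (3, 34, 34): truth gives 34, best alternative gives 34.
Others report (3, 34, 35): truth gives 34, best alternative gives 34.
(Remaining 119 profiles checked similarly; truth is weakly best in each.)
In every case the truthful report is at least as good as any alternative, so it is a dominant strategy.

Yes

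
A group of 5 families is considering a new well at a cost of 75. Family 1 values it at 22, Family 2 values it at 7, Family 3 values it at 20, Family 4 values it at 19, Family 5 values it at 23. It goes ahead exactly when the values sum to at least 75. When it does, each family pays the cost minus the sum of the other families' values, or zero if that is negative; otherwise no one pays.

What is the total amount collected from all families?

20

Total value 91 ≥ cost 75, so it is built.
Family 1: others sum to 69; max(0, 75 - 69) = 6.
Family 2: others sum to 84; max(0, 75 - 84) = 0.
Family 3: others sum to 71; max(0, 75 - 71) = 4.
Family 4: others sum to 72; max(0, 75 - 72) = 3.
Family 5: others sum to 68; max(0, 75 - 68) = 7.
Total collected = 6 + 0 + 4 + 3 + 7 = 20.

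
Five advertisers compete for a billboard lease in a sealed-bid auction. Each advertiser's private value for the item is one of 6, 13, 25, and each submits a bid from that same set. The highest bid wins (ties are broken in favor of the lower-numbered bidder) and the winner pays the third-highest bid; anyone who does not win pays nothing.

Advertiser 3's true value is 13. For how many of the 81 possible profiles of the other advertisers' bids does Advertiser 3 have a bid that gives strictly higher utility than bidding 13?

Others bid (6, 6, 6, 25): truth gives 0; bid 25 gives 7 > 0. Violating.
Others bid (6, 6, 25, 6): truth gives 0; bid 25 gives 7 > 0. Violating.
Others bid (6, 13, 6, 6): truth gives 0; bid 25 gives 7 > 0. Violating.
Others bid (13, 6, 6, 6): truth gives 0; bid 25 gives 7 > 0. Violating.
Others bid (6, 6, 6, 6): truth gives 7; no alternative beats it.
Others bid (6, 6, 6, 13): truth gives 7; no alternative beats it.
(Checking all 81 profiles: 4 have a profitable deviation, 77 do not.)

4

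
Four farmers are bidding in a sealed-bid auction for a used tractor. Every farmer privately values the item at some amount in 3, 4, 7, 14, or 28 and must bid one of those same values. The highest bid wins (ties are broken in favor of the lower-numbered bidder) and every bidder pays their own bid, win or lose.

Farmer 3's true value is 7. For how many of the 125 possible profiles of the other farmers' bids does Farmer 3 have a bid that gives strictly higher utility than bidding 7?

Others bid (3, 3, 3): truth gives 0; bid 4 gives 3 > 0. Violating.
Others bid (3, 3, 4): truth gives 0; bid 4 gives 3 > 0. Violating.
Others bid (3, 3, 14): truth gives -7; bid 3 gives -3 > -7. Violating.
Others bid (3, 3, 28): truth gives -7; bid 3 gives -3 > -7. Violating.
Others bid (3, 3, 7): truth gives 0; no alternative beats it.
Others bid (3, 4, 3): truth gives 0; no alternative beats it.
(Checking all 125 profiles: 115 have a profitable deviation, 10 do not.)

115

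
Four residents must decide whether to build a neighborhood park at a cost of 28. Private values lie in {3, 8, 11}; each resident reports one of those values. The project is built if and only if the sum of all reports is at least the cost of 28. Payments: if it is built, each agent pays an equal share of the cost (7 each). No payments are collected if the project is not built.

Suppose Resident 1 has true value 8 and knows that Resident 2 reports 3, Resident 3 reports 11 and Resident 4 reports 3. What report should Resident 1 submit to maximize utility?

Report 3: project not built, utility 0.
Report 8: project not built, utility 0.
Report 11: project built, pays 7, utility 8 - 7 = 1.
The best choice is 11 with utility 1.

11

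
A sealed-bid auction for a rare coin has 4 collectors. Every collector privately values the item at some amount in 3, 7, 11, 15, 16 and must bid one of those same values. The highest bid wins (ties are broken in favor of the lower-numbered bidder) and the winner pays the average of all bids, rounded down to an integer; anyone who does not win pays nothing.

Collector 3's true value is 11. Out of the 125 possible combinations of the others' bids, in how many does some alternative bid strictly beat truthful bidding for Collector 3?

Others bid (3, 3, 3): truth gives 6; bid 7 gives 7 > 6. Violating.
Others bid (3, 3, 7): truth gives 5; bid 7 gives 6 > 5. Violating.
Others bid (3, 3, 15): truth gives 0; bid 15 gives 2 > 0. Violating.
Others bid (3, 3, 16): truth gives 0; bid 16 gives 2 > 0. Violating.
Others bid (3, 3, 11): truth gives 4; no alternative beats it.
Others bid (3, 7, 3): truth gives 5; no alternative beats it.
(Checking all 125 profiles: 25 have a profitable deviation, 100 do not.)

25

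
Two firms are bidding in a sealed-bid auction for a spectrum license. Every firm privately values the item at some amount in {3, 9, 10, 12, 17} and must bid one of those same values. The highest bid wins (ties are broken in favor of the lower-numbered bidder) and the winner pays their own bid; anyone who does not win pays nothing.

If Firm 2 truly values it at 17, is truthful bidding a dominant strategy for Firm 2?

No

Consider the case where Firm 1 bids 3.
Truthful bid 17: wins, pays 17, utility 17 - 17 = 0.
Bid 9 instead: wins, pays 9, utility 17 - 9 = 8.
Since 8 > 0, bidding 9 is strictly better here, so truthful bidding is not dominant.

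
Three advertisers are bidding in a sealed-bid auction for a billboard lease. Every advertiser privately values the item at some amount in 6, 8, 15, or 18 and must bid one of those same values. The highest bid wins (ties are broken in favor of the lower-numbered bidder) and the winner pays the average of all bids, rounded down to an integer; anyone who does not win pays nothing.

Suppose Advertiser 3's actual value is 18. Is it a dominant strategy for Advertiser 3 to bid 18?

Consider the case where Advertiser 1 bids 6 and Advertiser 2 bids 6.
Truthful bid 18: wins, pays 10, utility 18 - 10 = 8.
Bid 8 instead: wins, pays 6, utility 18 - 6 = 12.
Since 12 > 8, bidding 8 is strictly better here, so truthful bidding is not dominant.

No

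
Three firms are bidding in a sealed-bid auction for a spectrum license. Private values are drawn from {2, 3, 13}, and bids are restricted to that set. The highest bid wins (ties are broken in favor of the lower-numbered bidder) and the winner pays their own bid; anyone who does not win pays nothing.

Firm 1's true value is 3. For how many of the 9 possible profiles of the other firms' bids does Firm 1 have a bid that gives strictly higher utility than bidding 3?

Others bid (2, 2): truth gives 0; bid 2 gives 1 > 0. Violating.
Others bid (2, 3): truth gives 0; no alternative beats it.
Others bid (2, 13): truth gives 0; no alternative beats it.
(Checking all 9 profiles: 1 has a profitable deviation, 8 do not.)

1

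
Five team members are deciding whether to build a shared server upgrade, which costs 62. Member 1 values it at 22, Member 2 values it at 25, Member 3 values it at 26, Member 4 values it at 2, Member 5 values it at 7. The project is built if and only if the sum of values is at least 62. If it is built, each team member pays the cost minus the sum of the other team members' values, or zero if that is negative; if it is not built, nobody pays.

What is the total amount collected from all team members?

Total value 82 ≥ cost 62, so it is built.
Member 1: others sum to 60; max(0, 62 - 60) = 2.
Member 2: others sum to 57; max(0, 62 - 57) = 5.
Member 3: others sum to 56; max(0, 62 - 56) = 6.
Member 4: others sum to 80; max(0, 62 - 80) = 0.
Member 5: others sum to 75; max(0, 62 - 75) = 0.
Total collected = 2 + 5 + 6 + 0 + 0 = 13.

13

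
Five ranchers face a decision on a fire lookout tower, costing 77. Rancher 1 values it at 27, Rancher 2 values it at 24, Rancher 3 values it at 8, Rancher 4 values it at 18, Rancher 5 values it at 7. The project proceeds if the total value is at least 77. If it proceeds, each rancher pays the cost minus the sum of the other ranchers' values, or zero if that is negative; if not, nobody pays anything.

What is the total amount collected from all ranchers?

49

Total value 84 ≥ cost 77, so it is built.
Rancher 1: others sum to 57; max(0, 77 - 57) = 20.
Rancher 2: others sum to 60; max(0, 77 - 60) = 17.
Rancher 3: others sum to 76; max(0, 77 - 76) = 1.
Rancher 4: others sum to 66; max(0, 77 - 66) = 11.
Rancher 5: others sum to 77; max(0, 77 - 77) = 0.
Total collected = 20 + 17 + 1 + 11 + 0 = 49.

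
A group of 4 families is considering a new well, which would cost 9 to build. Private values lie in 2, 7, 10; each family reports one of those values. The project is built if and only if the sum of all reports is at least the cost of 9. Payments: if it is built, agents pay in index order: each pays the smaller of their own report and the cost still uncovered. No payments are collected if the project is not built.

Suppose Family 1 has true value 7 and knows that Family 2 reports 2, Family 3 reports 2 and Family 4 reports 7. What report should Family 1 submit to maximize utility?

Report 2: project built, pays 2, utility 7 - 2 = 5.
Report 7: project built, pays 7, utility 7 - 7 = 0.
Report 10: project built, pays 9, utility 7 - 9 = -2.
The best choice is 2 with utility 5.

2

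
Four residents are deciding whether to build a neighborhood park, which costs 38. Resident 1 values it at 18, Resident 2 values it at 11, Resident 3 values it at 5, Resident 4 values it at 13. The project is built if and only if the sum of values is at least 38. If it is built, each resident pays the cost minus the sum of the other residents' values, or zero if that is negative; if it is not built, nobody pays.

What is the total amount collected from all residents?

15

Total value 47 ≥ cost 38, so it is built.
Resident 1: others sum to 29; max(0, 38 - 29) = 9.
Resident 2: others sum to 36; max(0, 38 - 36) = 2.
Resident 3: others sum to 42; max(0, 38 - 42) = 0.
Resident 4: others sum to 34; max(0, 38 - 34) = 4.
Total collected = 9 + 2 + 0 + 4 = 15.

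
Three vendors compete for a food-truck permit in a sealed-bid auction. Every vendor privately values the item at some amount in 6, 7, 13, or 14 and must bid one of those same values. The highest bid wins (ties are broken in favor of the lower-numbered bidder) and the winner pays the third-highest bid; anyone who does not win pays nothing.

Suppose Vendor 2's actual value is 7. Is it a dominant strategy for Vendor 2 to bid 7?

Consider the case where Vendor 1 bids 6 and Vendor 3 bids 13.
Truthful bid 7: loses, pays 0, utility 0.
Bid 13 instead: wins, pays 6, utility 7 - 6 = 1.
Since 1 > 0, bidding 13 is strictly better here, so truthful bidding is not dominant.

No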